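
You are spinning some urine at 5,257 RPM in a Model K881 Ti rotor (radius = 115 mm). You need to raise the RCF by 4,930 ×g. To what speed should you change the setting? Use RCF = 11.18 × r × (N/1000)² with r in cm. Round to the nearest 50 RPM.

r = 115 mm = 11.5 cm
Current RCF = 11.18 × 11.5 × (5.257)² = 11.18 × 11.5 × 27.636049 ≈ 3,553.2 × g
Target RCF = 3,553.2 + 4,930 = 8,483.2 × g
(N/1000)² = 8,483.2 / 128.57 = 65.98118
N = 1000 × √65.98118 ≈ 8,122.9

≈ 8100 RPM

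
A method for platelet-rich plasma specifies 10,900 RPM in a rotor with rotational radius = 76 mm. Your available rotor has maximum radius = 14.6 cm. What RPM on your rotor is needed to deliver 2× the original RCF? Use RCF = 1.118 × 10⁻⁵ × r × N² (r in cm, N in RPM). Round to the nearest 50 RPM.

Original rotor: r = 76 mm = 7.6 cm
RCF = 1.118 × 10⁻⁵ × r × N²
RCF_original = 1.118 × 10⁻⁵ × 7.6 × (10900)² = 1.118 × 10⁻⁵ × 7.6 × 118,810,000 ≈ 10,095 × g
Target RCF = 2 × 10,095 ≈ 20,190 × g
20,190 = 1.118 × 10⁻⁵ × 14.6 × N²
N² = 20,190 / (16.3228 × 10⁻⁵) = 123,692,014
N ≈ √123,692,014 ≈ 11,121.7

≈ 11100 RPM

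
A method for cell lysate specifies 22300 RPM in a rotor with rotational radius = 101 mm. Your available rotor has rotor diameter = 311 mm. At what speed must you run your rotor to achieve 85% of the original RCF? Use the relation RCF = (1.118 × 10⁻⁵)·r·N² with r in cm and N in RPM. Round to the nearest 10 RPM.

≈ 16570 RPM

Original rotor: r = 101 mm = 10.1 cm
RCF_original = 1.118 × 10⁻⁵ × 10.1 × (22300)² = 1.118 × 10⁻⁵ × 10.1 × 497,290,000 ≈ 56,153 × g
Target RCF = 0.85 × 56,153 ≈ 47,730 × g
Your rotor: r = 311 mm / 2 = 155.5 mm = 15.55 cm
47,730 = 1.118 × 10⁻⁵ × 15.55 × N²
N² = 47,730 / (17.3849 × 10⁻⁵) = 274,548,603
N ≈ √274,548,603 ≈ 16,569.5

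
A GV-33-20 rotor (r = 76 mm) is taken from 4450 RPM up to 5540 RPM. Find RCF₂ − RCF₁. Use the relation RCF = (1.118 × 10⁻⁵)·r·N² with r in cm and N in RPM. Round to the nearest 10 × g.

r = 76 mm = 7.6 cm
RCF₁ = 1.118 × 10⁻⁵ × 7.6 × (4450)² = 1.118 × 10⁻⁵ × 7.6 × 19,802,500 ≈ 1,682.6 × g
RCF₂ = 1.118 × 10⁻⁵ × 7.6 × (5540)² = 1.118 × 10⁻⁵ × 7.6 × 30,691,600 ≈ 2,607.8 × g
Increase = 2,607.8 − 1,682.6 = 925.2

930 ×g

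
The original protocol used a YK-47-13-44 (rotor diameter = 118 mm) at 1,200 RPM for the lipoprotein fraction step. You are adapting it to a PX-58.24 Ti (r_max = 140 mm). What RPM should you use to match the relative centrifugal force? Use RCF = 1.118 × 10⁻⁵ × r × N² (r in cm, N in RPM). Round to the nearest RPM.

Original rotor: r = 118 mm / 2 = 59 mm = 5.9 cm
RCF_original = 1.118 × 10⁻⁵ × 5.9 × (1200)² = 1.118 × 10⁻⁵ × 5.9 × 1,440,000 ≈ 95 × g
Your rotor: r = 140 mm = 14.0 cm
95 = 1.118 × 10⁻⁵ × 14 × N²
N² = 95 / (15.652 × 10⁻⁵) = 606,951
N ≈ √606,951 ≈ 779.1

779 RPM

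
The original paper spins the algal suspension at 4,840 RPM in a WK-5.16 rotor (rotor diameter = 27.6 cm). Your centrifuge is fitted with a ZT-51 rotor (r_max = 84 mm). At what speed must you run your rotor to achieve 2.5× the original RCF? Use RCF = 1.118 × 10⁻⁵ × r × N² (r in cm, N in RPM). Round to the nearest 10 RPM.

Original rotor: r = 27.6 / 2 = 13.8 cm
RCF_original = 1.118 × 10⁻⁵ × 13.8 × (4840)² = 1.118 × 10⁻⁵ × 13.8 × 23,425,600 ≈ 3,614.2 × g
Target RCF = 2.5 × 3,614.2 ≈ 9,035.5 × g
Your rotor: r = 84 mm = 8.4 cm
9,035.5 = 1.118 × 10⁻⁵ × 8.4 × N²
N² = 9,035.5 / (9.3912 × 10⁻⁵) = 96,212,412
N ≈ √96,212,412 ≈ 9,808.8

≈ 9810 RPM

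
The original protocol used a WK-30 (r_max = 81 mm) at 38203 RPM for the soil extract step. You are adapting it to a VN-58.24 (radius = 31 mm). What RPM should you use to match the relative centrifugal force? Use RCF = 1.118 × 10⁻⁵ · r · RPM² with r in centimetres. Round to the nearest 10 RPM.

Original rotor: r = 81 mm = 8.1 cm
RCF_original = 1.118 × 10⁻⁵ × 8.1 × (38203)² = 1.118 × 10⁻⁵ × 8.1 × 1,459,469,209 ≈ 132,166.6 × g
Your rotor: r = 31 mm = 3.1 cm
132,166.6 = 1.118 × 10⁻⁵ × 3.1 × N²
N² = 132,166.6 / (3.4658 × 10⁻⁵) = 3,813,451,440
N ≈ √3,813,451,440 ≈ 61,753.1

61750 RPM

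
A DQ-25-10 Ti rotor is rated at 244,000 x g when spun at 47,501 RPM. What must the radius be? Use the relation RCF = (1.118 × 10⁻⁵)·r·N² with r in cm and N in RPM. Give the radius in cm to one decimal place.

9.7 cm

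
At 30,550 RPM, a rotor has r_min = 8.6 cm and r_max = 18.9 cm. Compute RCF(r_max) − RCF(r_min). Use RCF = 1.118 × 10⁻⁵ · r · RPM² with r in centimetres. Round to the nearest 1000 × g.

ΔRCF ≈ 107000 × g

ΔRCF = 1.118 × 10⁻⁵ × (r_max − r_min) × N² = 1.118 × 10⁻⁵ × 10.3 × 933,302,500 ≈ 107,473.5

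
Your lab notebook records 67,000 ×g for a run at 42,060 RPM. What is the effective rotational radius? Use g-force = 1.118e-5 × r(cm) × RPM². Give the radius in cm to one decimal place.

≈ 3.4 cm

RCF = 1.118 × 10⁻⁵ × r × N²
67000 = 1.118 × 10⁻⁵ × r × (42060)²
r = 67000 / (1.118 × 10⁻⁵ × 1,769,043,600) = 67000 / 19777.91 ≈ 3.388 cm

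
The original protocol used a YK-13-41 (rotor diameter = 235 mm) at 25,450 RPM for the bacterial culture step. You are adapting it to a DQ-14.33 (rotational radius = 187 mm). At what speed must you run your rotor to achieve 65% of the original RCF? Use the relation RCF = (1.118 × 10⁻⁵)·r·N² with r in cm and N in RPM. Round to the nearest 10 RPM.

16260 RPM

Original rotor: r = 235 mm / 2 = 117.5 mm = 11.75 cm
RCF_original = 1.118 × 10⁻⁵ × 11.75 × (25450)² = 1.118 × 10⁻⁵ × 11.75 × 647,702,500 ≈ 85,085.4 × g
Target RCF = 0.65 × 85,085.4 ≈ 55,305.5 × g
Your rotor: r = 187 mm = 18.7 cm
55,305.5 = 1.118 × 10⁻⁵ × 18.7 × N²
N² = 55,305.5 / (20.9066 × 10⁻⁵) = 264,536,080
N ≈ √264,536,080 ≈ 16,264.6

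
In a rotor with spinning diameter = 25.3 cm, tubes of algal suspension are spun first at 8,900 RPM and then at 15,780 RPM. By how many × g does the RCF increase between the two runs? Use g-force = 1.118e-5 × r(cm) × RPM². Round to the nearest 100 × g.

r = 25.3 / 2 = 12.65 cm
RCF₁ = 1.118 × 10⁻⁵ × 12.65 × (8900)² = 1.118 × 10⁻⁵ × 12.65 × 79,210,000 ≈ 11,202.4 × g
RCF₂ = 1.118 × 10⁻⁵ × 12.65 × (15780)² = 1.118 × 10⁻⁵ × 12.65 × 249,008,400 ≈ 35,216.5 × g
Increase = 35,216.5 − 11,202.4 = 24,014.1

24000 × g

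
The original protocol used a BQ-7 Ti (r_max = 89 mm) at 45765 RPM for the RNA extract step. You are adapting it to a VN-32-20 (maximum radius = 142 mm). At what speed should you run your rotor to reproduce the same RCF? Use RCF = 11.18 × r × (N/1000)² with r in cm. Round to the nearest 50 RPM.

Original rotor: r = 89 mm = 8.9 cm
RCF_original = 11.18 × 8.9 × (45.765)² = 11.18 × 8.9 × 2,094.435225 ≈ 208,400.5 × g
Your rotor: r = 142 mm = 14.2 cm
208,400.5 = 11.18 × 14.2 × (N/1000)²
(N/1000)² = 208,400.5 / 158.756 = 1312.709
N = 1000 × √1312.709 ≈ 36,231.3

≈ 36250 RPM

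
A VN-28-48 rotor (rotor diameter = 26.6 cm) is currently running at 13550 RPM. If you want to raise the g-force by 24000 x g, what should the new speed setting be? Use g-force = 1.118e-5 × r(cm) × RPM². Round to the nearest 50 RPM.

r = 26.6 / 2 = 13.3 cm
Current RCF = 1.118 × 10⁻⁵ × 13.3 × (13550)² = 1.118 × 10⁻⁵ × 13.3 × 183,602,500 ≈ 27,300.6 × g
Target RCF = 27,300.6 + 24,000 = 51,300.6 × g
N² = 51,300.6 / (14.8694 × 10⁻⁵) = 345,007,869
N ≈ √345,007,869 ≈ 18,574.4

≈ 18550 RPM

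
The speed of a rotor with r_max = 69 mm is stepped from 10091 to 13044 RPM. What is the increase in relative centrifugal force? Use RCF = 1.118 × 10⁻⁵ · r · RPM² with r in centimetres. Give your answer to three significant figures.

r = 69 mm = 6.9 cm
RCF₁ = 1.118 × 10⁻⁵ × 6.9 × (10091)² = 1.118 × 10⁻⁵ × 6.9 × 101,828,281 ≈ 7,855.2 × g
RCF₂ = 1.118 × 10⁻⁵ × 6.9 × (13044)² = 1.118 × 10⁻⁵ × 6.9 × 170,145,936 ≈ 13,125.4 × g
Increase = 13,125.4 − 7,855.2 = 5,270.2

5270 x g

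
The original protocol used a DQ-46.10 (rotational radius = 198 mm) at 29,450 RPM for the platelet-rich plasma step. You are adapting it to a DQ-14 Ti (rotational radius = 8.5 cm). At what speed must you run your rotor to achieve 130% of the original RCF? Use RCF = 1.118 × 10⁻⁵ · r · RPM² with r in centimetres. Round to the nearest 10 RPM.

51250 RPM

Original rotor: r = 198 mm = 19.8 cm
RCF_original = 1.118 × 10⁻⁵ × 19.8 × (29450)² = 1.118 × 10⁻⁵ × 19.8 × 867,302,500 ≈ 191,989.6 × g
Target RCF = 1.3 × 191,989.6 ≈ 249,586.5 × g
249,586.5 = 1.118 × 10⁻⁵ × 8.5 × N²
N² = 249,586.5 / (9.503 × 10⁻⁵) = 2,626,396,927
N ≈ √2,626,396,927 ≈ 51,248.4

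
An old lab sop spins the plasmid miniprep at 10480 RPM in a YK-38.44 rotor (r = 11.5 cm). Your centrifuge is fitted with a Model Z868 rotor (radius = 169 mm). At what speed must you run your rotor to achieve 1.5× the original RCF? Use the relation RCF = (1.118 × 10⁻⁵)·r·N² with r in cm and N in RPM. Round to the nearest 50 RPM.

≈ 10600 RPM

RCF_original = 1.118 × 10⁻⁵ × 11.5 × (10480)² = 1.118 × 10⁻⁵ × 11.5 × 109,830,400 ≈ 14,120.9 × g
Target RCF = 1.5 × 14,120.9 ≈ 21,181.3 × g
Your rotor: r = 169 mm = 16.9 cm
21,181.3 = 1.118 × 10⁻⁵ × 16.9 × N²
N² = 21,181.3 / (18.8942 × 10⁻⁵) = 112,104,773
N ≈ √112,104,773 ≈ 10,588.0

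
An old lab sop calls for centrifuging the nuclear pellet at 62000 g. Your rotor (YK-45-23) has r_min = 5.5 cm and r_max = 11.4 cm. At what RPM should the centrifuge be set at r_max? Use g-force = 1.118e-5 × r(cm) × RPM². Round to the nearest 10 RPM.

Use r_max = 11.4 cm.
62,000 = 1.118 × 10⁻⁵ × 11.4 × N²
N² = 62,000 / (12.7452 × 10⁻⁵) = 486,457,647
N ≈ √486,457,647 ≈ 22,055.8

N ≈ 22060 RPM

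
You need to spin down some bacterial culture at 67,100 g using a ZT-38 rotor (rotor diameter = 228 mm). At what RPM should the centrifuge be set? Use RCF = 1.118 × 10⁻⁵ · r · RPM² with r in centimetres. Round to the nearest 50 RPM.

≈ 22950 RPM

r = 228 mm / 2 = 114 mm = 11.4 cm
67,100 = 1.118 × 10⁻⁵ × 11.4 × N²
N² = 67,100 / (12.7452 × 10⁻⁵) = 526,472,711
N ≈ √526,472,711 ≈ 22,945.0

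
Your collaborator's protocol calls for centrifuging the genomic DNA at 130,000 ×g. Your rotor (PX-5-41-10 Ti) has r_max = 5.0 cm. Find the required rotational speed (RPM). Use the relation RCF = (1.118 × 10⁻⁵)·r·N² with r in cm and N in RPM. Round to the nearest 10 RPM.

≈ 48220 RPM

130,000 = 1.118 × 10⁻⁵ × 5 × N²
N² = 130,000 / (5.59 × 10⁻⁵) = 2,325,581,395
N ≈ √2,325,581,395 ≈ 48,224.3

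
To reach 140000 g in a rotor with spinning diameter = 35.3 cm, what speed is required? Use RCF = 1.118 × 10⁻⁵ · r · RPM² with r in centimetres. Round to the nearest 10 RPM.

r = 35.3 / 2 = 17.65 cm
140,000 = 1.118 × 10⁻⁵ × 17.65 × N²
N² = 140,000 / (19.7327 × 10⁻⁵) = 709,482,230
N ≈ √709,482,230 ≈ 26,636.1

26640 RPM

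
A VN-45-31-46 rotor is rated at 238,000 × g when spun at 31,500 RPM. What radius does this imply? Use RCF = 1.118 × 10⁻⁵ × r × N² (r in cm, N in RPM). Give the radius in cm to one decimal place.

RCF = 1.118 × 10⁻⁵ × r × N²
238000 = 1.118 × 10⁻⁵ × r × (31500)²
r = 238000 / (1.118 × 10⁻⁵ × 992,250,000) = 238000 / 11093.35 ≈ 21.454 cm

r ≈ 21.5 cm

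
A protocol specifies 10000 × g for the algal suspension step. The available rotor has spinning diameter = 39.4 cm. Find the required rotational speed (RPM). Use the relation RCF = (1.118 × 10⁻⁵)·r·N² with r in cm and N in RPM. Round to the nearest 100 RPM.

r = 39.4 / 2 = 19.7 cm
RCF = 1.118 × 10⁻⁵ × r × N²
10,000 = 1.118 × 10⁻⁵ × 19.7 × N²
N² = 10,000 / (22.0246 × 10⁻⁵) = 45,403,776
N ≈ √45,403,776 ≈ 6,738.2

≈ 6700 RPM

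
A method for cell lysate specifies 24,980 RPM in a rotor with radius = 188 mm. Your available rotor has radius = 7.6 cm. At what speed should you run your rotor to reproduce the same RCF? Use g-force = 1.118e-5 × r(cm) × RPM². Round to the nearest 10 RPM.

≈ 39290 RPM

Original rotor: r = 188 mm = 18.8 cm
RCF_original = 1.118 × 10⁻⁵ × 18.8 × (24980)² = 1.118 × 10⁻⁵ × 18.8 × 624,000,400 ≈ 131,154.9 × g
131,154.9 = 1.118 × 10⁻⁵ × 7.6 × N²
N² = 131,154.9 / (8.4968 × 10⁻⁵) = 1,543,579,936
N ≈ √1,543,579,936 ≈ 39,288.4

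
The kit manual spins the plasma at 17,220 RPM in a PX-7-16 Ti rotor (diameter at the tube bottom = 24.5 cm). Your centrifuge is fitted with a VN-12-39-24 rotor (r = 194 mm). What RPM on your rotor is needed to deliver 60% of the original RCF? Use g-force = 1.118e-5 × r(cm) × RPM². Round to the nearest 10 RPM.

Original rotor: r = 24.5 / 2 = 12.25 cm
RCF_original = 1.118 × 10⁻⁵ × 12.25 × (17220)² = 1.118 × 10⁻⁵ × 12.25 × 296,528,400 ≈ 40,611 × g
Target RCF = 0.6 × 40,611 ≈ 24,366.6 × g
Your rotor: r = 194 mm = 19.4 cm
24,366.6 = 1.118 × 10⁻⁵ × 19.4 × N²
N² = 24,366.6 / (21.6892 × 10⁻⁵) = 112,344,393
N ≈ √112,344,393 ≈ 10,599.3

10600 RPM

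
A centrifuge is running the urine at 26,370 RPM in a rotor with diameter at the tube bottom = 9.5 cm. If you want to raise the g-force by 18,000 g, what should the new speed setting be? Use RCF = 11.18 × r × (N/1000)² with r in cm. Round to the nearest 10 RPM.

32160 RPM

r = 9.5 / 2 = 4.75 cm
Current RCF = 11.18 × 4.75 × (26.37)² = 11.18 × 4.75 × 695.3769 ≈ 36,928 × g
Target RCF = 36,928 + 18,000 = 54,928 × g
(N/1000)² = 54,928 / 53.105 = 1034.328
N = 1000 × √1034.328 ≈ 32,161.0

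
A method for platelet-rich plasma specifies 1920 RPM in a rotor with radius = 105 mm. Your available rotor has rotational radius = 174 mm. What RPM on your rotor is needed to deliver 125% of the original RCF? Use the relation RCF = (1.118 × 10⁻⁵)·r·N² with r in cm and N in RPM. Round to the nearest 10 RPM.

Original rotor: r = 105 mm = 10.5 cm
RCF = 1.118 × 10⁻⁵ × r × N²
RCF_original = 1.118 × 10⁻⁵ × 10.5 × (1920)² = 1.118 × 10⁻⁵ × 10.5 × 3,686,400 ≈ 432.7 × g
Target RCF = 1.25 × 432.7 ≈ 540.9 × g
Your rotor: r = 174 mm = 17.4 cm
540.9 = 1.118 × 10⁻⁵ × 17.4 × N²
N² = 540.9 / (19.4532 × 10⁻⁵) = 2,780,519
N ≈ √2,780,519 ≈ 1,667.5

1670 RPM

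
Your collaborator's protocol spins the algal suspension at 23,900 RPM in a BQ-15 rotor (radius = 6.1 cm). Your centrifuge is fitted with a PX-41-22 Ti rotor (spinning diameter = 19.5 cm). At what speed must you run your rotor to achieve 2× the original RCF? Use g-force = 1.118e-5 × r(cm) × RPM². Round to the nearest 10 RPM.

RCF_original = 1.118 × 10⁻⁵ × 6.1 × (23900)² = 1.118 × 10⁻⁵ × 6.1 × 571,210,000 ≈ 38,955.4 × g
Target RCF = 2 × 38,955.4 ≈ 77,910.8 × g
Your rotor: r = 19.5 / 2 = 9.75 cm
77,910.8 = 1.118 × 10⁻⁵ × 9.75 × N²
N² = 77,910.8 / (10.9005 × 10⁻⁵) = 714,745,195
N ≈ √714,745,195 ≈ 26,734.7

26730 RPM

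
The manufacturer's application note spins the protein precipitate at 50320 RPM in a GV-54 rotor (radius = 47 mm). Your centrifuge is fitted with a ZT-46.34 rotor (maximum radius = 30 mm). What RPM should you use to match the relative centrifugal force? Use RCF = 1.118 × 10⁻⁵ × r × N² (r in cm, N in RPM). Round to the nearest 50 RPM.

63000 RPM

Original rotor: r = 47 mm = 4.7 cm
RCF_original = 1.118 × 10⁻⁵ × 4.7 × (50320)² = 1.118 × 10⁻⁵ × 4.7 × 2,532,102,400 ≈ 133,051.9 × g
Your rotor: r = 30 mm = 3.0 cm
133,051.9 = 1.118 × 10⁻⁵ × 3 × N²
N² = 133,051.9 / (3.354 × 10⁻⁵) = 3,966,961,837
N ≈ √3,966,961,837 ≈ 62,983.8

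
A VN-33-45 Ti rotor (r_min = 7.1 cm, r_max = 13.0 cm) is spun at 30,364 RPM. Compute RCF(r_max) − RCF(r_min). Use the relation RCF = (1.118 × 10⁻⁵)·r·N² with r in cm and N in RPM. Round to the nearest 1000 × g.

ΔRCF ≈ 61000 ×g

ΔRCF = 1.118 × 10⁻⁵ × (r_max − r_min) × N² = 1.118 × 10⁻⁵ × 5.9 × 921,972,496 ≈ 60,815.1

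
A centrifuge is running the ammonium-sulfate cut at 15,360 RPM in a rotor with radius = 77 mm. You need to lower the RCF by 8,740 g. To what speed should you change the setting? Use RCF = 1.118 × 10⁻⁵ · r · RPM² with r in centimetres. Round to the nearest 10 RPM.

11590 RPM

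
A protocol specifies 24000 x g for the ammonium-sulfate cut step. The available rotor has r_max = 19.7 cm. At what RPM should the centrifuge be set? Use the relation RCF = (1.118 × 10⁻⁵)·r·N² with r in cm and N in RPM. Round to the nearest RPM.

RCF = 1.118 × 10⁻⁵ × r × N²
24,000 = 1.118 × 10⁻⁵ × 19.7 × N²
N² = 24,000 / (22.0246 × 10⁻⁵) = 108,969,062
N ≈ √108,969,062 ≈ 10,438.8

N ≈ 10439 RPM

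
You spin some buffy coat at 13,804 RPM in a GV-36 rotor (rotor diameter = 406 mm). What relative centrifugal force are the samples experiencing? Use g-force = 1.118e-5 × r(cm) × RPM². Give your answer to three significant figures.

r = 406 mm / 2 = 203 mm = 20.3 cm
RCF = 1.118 × 10⁻⁵ × r × N²
RCF = 1.118 × 10⁻⁵ × 20.3 × (13804)² = 1.118 × 10⁻⁵ × 20.3 × 190,550,416 ≈ 43,246.2 × g

≈ 43200 x g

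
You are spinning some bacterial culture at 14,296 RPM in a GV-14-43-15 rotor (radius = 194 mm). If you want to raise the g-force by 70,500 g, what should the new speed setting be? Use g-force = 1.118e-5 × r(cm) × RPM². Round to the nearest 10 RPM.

N₂ ≈ 23010 RPM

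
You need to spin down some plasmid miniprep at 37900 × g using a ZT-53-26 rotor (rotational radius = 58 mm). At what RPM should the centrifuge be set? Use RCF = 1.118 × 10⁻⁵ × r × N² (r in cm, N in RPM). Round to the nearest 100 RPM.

N ≈ 24200 RPM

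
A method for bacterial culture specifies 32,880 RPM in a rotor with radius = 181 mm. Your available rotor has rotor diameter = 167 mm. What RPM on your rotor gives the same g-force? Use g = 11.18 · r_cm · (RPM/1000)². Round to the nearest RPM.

Original rotor: r = 181 mm = 18.1 cm
RCF_original = 11.18 × 18.1 × (32.88)² = 11.18 × 18.1 × 1,081.0944 ≈ 218,768.1 × g
Your rotor: r = 167 mm / 2 = 83.5 mm = 8.35 cm
218,768.1 = 11.18 × 8.35 × (N/1000)²
(N/1000)² = 218,768.1 / 93.353 = 2343.45
N = 1000 × √2343.45 ≈ 48,409.2

≈ 48409 RPM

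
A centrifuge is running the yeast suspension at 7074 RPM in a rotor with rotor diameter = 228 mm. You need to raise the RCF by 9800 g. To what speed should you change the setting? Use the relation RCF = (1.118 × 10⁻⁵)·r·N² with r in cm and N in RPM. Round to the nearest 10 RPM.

r = 228 mm / 2 = 114 mm = 11.4 cm
Current RCF = 1.118 × 10⁻⁵ × 11.4 × (7074)² = 1.118 × 10⁻⁵ × 11.4 × 50,041,476 ≈ 6,377.9 × g
Target RCF = 6,377.9 + 9,800 = 16,177.9 × g
N² = 16,177.9 / (12.7452 × 10⁻⁵) = 126,933,277
N ≈ √126,933,277 ≈ 11,266.5

≈ 11270 RPM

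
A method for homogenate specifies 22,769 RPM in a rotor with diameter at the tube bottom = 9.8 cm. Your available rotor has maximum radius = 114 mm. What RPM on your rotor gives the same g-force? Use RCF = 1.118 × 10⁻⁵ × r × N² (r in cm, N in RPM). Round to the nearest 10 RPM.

Original rotor: r = 9.8 / 2 = 4.9 cm
RCF = 1.118 × 10⁻⁵ × r × N²
RCF_original = 1.118 × 10⁻⁵ × 4.9 × (22769)² = 1.118 × 10⁻⁵ × 4.9 × 518,427,361 ≈ 28,400.5 × g
Your rotor: r = 114 mm = 11.4 cm
28,400.5 = 1.118 × 10⁻⁵ × 11.4 × N²
N² = 28,400.5 / (12.7452 × 10⁻⁵) = 222,832,910
N ≈ √222,832,910 ≈ 14,927.6

14930 RPM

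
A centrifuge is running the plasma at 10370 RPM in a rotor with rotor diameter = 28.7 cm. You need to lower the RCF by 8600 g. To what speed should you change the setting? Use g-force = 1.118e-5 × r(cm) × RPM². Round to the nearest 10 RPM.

7340 RPM

r = 28.7 / 2 = 14.35 cm
Current RCF = 1.118 × 10⁻⁵ × 14.35 × (10370)² = 1.118 × 10⁻⁵ × 14.35 × 107,536,900 ≈ 17,252.5 × g
Target RCF = 17,252.5 − 8,600 = 8,652.5 × g
N² = 8,652.5 / (16.0433 × 10⁻⁵) = 53,932,171
N ≈ √53,932,171 ≈ 7,343.9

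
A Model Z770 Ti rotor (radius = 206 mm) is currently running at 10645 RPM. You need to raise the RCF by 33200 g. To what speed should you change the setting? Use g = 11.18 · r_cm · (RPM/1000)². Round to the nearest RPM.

r = 206 mm = 20.6 cm
Current RCF = 11.18 × 20.6 × (10.645)² = 11.18 × 20.6 × 113.316025 ≈ 26,097.6 × g
Target RCF = 26,097.6 + 33,200 = 59,297.6 × g
(N/1000)² = 59,297.6 / 230.308 = 257.4709
N = 1000 × √257.4709 ≈ 16,045.9

≈ 16046 RPM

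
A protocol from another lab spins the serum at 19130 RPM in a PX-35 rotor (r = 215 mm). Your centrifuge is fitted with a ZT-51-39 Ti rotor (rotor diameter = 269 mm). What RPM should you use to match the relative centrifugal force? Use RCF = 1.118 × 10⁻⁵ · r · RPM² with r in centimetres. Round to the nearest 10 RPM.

24190 RPM

Original rotor: r = 215 mm = 21.5 cm
RCF_original = 1.118 × 10⁻⁵ × 21.5 × (19130)² = 1.118 × 10⁻⁵ × 21.5 × 365,956,900 ≈ 87,965.1 × g
Your rotor: r = 269 mm / 2 = 134.5 mm = 13.45 cm
87,965.1 = 1.118 × 10⁻⁵ × 13.45 × N²
N² = 87,965.1 / (15.0371 × 10⁻⁵) = 584,987,132
N ≈ √584,987,132 ≈ 24,186.5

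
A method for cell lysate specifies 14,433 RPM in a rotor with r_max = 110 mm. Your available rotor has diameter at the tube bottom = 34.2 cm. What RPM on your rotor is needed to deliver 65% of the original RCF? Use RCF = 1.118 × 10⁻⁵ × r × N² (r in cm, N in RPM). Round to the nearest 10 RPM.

Original rotor: r = 110 mm = 11.0 cm
RCF = 1.118 × 10⁻⁵ × r × N²
RCF_original = 1.118 × 10⁻⁵ × 11 × (14433)² = 1.118 × 10⁻⁵ × 11 × 208,311,489 ≈ 25,618.1 × g
Target RCF = 0.65 × 25,618.1 ≈ 16,651.8 × g
Your rotor: r = 34.2 / 2 = 17.1 cm
16,651.8 = 1.118 × 10⁻⁵ × 17.1 × N²
N² = 16,651.8 / (19.1178 × 10⁻⁵) = 87,101,026
N ≈ √87,101,026 ≈ 9,332.8

≈ 9330 RPM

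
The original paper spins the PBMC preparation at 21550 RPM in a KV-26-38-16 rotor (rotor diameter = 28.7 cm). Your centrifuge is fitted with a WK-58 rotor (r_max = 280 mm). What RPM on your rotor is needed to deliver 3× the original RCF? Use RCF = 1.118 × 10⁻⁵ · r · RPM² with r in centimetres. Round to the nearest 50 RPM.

26700 RPM

Original rotor: r = 28.7 / 2 = 14.35 cm
RCF_original = 1.118 × 10⁻⁵ × 14.35 × (21550)² = 1.118 × 10⁻⁵ × 14.35 × 464,402,500 ≈ 74,505.5 × g
Target RCF = 3 × 74,505.5 ≈ 223,516.5 × g
Your rotor: r = 280 mm = 28.0 cm
223,516.5 = 1.118 × 10⁻⁵ × 28 × N²
N² = 223,516.5 / (31.304 × 10⁻⁵) = 714,018,975
N ≈ √714,018,975 ≈ 26,721.1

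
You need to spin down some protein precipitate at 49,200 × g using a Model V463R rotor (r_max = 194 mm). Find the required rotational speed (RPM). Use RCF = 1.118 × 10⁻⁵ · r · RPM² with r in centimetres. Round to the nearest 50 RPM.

N ≈ 15050 RPM

r = 194 mm = 19.4 cm
49,200 = 1.118 × 10⁻⁵ × 19.4 × N²
N² = 49,200 / (21.6892 × 10⁻⁵) = 226,841,008
N ≈ √226,841,008 ≈ 15,061.2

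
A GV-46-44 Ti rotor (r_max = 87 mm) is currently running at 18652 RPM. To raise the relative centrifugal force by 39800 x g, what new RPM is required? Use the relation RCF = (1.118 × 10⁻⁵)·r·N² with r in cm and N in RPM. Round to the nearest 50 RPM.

N₂ ≈ 27500 RPM

r = 87 mm = 8.7 cm
Current RCF = 1.118 × 10⁻⁵ × 8.7 × (18652)² = 1.118 × 10⁻⁵ × 8.7 × 347,897,104 ≈ 33,838.6 × g
Target RCF = 33,838.6 + 39,800 = 73,638.6 × g
N² = 73,638.6 / (9.7266 × 10⁻⁵) = 757,084,696
N ≈ √757,084,696 ≈ 27,515.2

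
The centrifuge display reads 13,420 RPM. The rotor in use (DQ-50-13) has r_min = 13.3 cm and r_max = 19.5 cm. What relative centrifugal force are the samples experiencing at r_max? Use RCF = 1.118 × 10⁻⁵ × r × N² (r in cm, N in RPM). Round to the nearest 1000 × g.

Use r_max = 19.5 cm.
RCF = 1.118 × 10⁻⁵ × 19.5 × (13420)² = 1.118 × 10⁻⁵ × 19.5 × 180,096,400 ≈ 39,262.8 × g

RCF ≈ 39000 g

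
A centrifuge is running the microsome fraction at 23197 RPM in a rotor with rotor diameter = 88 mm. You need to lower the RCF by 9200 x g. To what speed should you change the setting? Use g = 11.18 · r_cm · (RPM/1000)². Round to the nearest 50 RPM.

r = 88 mm / 2 = 44 mm = 4.4 cm
Current RCF = 11.18 × 4.4 × (23.197)² = 11.18 × 4.4 × 538.100809 ≈ 26,470.3 × g
Target RCF = 26,470.3 − 9,200 = 17,270.3 × g
(N/1000)² = 17,270.3 / 49.192 = 351.0794
N = 1000 × √351.0794 ≈ 18,737.1

≈ 18750 RPM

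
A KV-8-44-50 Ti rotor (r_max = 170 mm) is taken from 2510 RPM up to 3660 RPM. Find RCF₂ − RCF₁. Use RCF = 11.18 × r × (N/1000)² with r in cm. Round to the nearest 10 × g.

1350 ×g

r = 170 mm = 17.0 cm
RCF₁ = 11.18 × 17 × (2.51)² = 11.18 × 17 × 6.3001 ≈ 1,197.4 × g
RCF₂ = 11.18 × 17 × (3.66)² = 11.18 × 17 × 13.3956 ≈ 2,546 × g
Increase = 2,546 − 1,197.4 = 1,348.6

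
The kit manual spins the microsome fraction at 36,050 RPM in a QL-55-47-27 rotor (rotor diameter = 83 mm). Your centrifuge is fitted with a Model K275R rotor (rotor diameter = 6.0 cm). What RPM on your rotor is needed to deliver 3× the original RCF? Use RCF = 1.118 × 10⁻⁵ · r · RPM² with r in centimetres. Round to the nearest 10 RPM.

Original rotor: r = 83 mm / 2 = 41.5 mm = 4.15 cm
RCF_original = 1.118 × 10⁻⁵ × 4.15 × (36050)² = 1.118 × 10⁻⁵ × 4.15 × 1,299,602,500 ≈ 60,297.7 × g
Target RCF = 3 × 60,297.7 ≈ 180,893.1 × g
Your rotor: r = 6.0 / 2 = 3 cm
180,893.1 = 1.118 × 10⁻⁵ × 3 × N²
N² = 180,893.1 / (3.354 × 10⁻⁵) = 5,393,354,204
N ≈ √5,393,354,204 ≈ 73,439.5

73440 RPM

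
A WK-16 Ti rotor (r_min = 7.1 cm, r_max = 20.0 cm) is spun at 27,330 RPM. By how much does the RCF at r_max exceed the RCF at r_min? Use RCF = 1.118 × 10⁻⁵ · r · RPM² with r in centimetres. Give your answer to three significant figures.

ΔRCF ≈ 108000 × g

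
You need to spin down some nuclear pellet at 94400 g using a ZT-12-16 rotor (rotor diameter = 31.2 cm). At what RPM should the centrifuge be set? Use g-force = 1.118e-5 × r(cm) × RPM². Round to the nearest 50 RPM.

r = 31.2 / 2 = 15.6 cm
RCF = 1.118 × 10⁻⁵ × r × N²
94,400 = 1.118 × 10⁻⁵ × 15.6 × N²
N² = 94,400 / (17.4408 × 10⁻⁵) = 541,259,575
N ≈ √541,259,575 ≈ 23,265.0

N ≈ 23250 RPM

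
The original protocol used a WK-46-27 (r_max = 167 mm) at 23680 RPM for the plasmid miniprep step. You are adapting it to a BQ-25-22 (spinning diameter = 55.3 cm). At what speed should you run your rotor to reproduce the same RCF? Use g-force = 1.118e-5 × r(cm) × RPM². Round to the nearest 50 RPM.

Original rotor: r = 167 mm = 16.7 cm
RCF_original = 1.118 × 10⁻⁵ × 16.7 × (23680)² = 1.118 × 10⁻⁵ × 16.7 × 560,742,400 ≈ 104,694 × g
Your rotor: r = 55.3 / 2 = 27.65 cm
104,694 = 1.118 × 10⁻⁵ × 27.65 × N²
N² = 104,694 / (30.9127 × 10⁻⁵) = 338,676,337
N ≈ √338,676,337 ≈ 18,403.2

18400 RPM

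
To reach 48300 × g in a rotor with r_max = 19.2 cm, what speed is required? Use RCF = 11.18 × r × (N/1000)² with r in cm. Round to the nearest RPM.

≈ 15000 RPM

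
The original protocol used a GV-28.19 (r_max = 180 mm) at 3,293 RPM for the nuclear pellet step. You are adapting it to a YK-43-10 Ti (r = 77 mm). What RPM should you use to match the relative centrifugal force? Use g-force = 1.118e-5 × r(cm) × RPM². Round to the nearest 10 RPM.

Original rotor: r = 180 mm = 18.0 cm
RCF_original = 1.118 × 10⁻⁵ × 18 × (3293)² = 1.118 × 10⁻⁵ × 18 × 10,843,849 ≈ 2,182.2 × g
Your rotor: r = 77 mm = 7.7 cm
2,182.2 = 1.118 × 10⁻⁵ × 7.7 × N²
N² = 2,182.2 / (8.6086 × 10⁻⁵) = 25,349,070
N ≈ √25,349,070 ≈ 5,034.8

≈ 5030 RPM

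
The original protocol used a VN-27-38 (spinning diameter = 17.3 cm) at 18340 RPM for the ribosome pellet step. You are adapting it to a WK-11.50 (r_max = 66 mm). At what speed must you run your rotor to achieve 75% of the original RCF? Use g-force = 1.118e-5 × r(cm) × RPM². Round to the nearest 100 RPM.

Original rotor: r = 17.3 / 2 = 8.65 cm
RCF_original = 1.118 × 10⁻⁵ × 8.65 × (18340)² = 1.118 × 10⁻⁵ × 8.65 × 336,355,600 ≈ 32,527.9 × g
Target RCF = 0.75 × 32,527.9 ≈ 24,395.9 × g
Your rotor: r = 66 mm = 6.6 cm
24,395.9 = 1.118 × 10⁻⁵ × 6.6 × N²
N² = 24,395.9 / (7.3788 × 10⁻⁵) = 330,621,510
N ≈ √330,621,510 ≈ 18,183.0

≈ 18200 RPM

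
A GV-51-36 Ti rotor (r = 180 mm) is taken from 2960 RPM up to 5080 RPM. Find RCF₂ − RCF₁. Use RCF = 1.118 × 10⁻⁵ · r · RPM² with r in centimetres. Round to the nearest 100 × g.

≈ 3400 g

r = 180 mm = 18.0 cm
RCF₁ = 1.118 × 10⁻⁵ × 18 × (2960)² = 1.118 × 10⁻⁵ × 18 × 8,761,600 ≈ 1,763.2 × g
RCF₂ = 1.118 × 10⁻⁵ × 18 × (5080)² = 1.118 × 10⁻⁵ × 18 × 25,806,400 ≈ 5,193.3 × g
Increase = 5,193.3 − 1,763.2 = 3,430.1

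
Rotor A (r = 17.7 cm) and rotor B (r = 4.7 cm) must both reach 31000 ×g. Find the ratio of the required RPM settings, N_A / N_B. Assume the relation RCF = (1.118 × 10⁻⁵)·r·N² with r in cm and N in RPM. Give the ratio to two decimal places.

At fixed RCF, N ∝ 1/√r, so N_A/N_B = √(r_B/r_A) = √(4.7/17.7) = √0.265537 = 0.5153.

0.52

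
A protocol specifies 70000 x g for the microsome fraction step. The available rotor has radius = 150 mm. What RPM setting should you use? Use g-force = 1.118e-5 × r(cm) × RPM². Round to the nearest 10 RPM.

r = 150 mm = 15.0 cm
70,000 = 1.118 × 10⁻⁵ × 15 × N²
N² = 70,000 / (16.77 × 10⁻⁵) = 417,412,045
N ≈ √417,412,045 ≈ 20,430.7

N ≈ 20430 RPM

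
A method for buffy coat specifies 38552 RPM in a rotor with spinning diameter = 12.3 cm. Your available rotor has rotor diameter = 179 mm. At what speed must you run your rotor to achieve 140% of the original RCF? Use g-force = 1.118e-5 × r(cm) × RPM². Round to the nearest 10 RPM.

Original rotor: r = 12.3 / 2 = 6.15 cm
RCF_original = 1.118 × 10⁻⁵ × 6.15 × (38552)² = 1.118 × 10⁻⁵ × 6.15 × 1,486,256,704 ≈ 102,190.6 × g
Target RCF = 1.4 × 102,190.6 ≈ 143,066.8 × g
Your rotor: r = 179 mm / 2 = 89.5 mm = 8.95 cm
143,066.8 = 1.118 × 10⁻⁵ × 8.95 × N²
N² = 143,066.8 / (10.0061 × 10⁻⁵) = 1,429,795,825
N ≈ √1,429,795,825 ≈ 37,812.6

37810 RPM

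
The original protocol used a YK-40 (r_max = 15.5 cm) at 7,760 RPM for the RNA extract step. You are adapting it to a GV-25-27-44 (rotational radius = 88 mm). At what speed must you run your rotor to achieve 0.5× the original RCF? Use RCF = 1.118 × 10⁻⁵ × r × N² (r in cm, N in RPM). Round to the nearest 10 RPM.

RCF = 1.118 × 10⁻⁵ × r × N²
RCF_original = 1.118 × 10⁻⁵ × 15.5 × (7760)² = 1.118 × 10⁻⁵ × 15.5 × 60,217,600 ≈ 10,435.1 × g
Target RCF = 0.5 × 10,435.1 ≈ 5,217.6 × g
Your rotor: r = 88 mm = 8.8 cm
5,217.6 = 1.118 × 10⁻⁵ × 8.8 × N²
N² = 5,217.6 / (9.8384 × 10⁻⁵) = 53,033,013
N ≈ √53,033,013 ≈ 7,282.4

≈ 7280 RPM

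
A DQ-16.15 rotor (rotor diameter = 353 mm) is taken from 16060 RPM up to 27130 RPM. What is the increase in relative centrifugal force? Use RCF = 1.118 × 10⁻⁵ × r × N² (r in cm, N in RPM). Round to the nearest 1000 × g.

≈ 94000 × g

r = 353 mm / 2 = 176.5 mm = 17.65 cm
RCF₁ = 1.118 × 10⁻⁵ × 17.65 × (16060)² = 1.118 × 10⁻⁵ × 17.65 × 257,923,600 ≈ 50,895.3 × g
RCF₂ = 1.118 × 10⁻⁵ × 17.65 × (27130)² = 1.118 × 10⁻⁵ × 17.65 × 736,036,900 ≈ 145,240 × g
Increase = 145,240 − 50,895.3 = 94,344.7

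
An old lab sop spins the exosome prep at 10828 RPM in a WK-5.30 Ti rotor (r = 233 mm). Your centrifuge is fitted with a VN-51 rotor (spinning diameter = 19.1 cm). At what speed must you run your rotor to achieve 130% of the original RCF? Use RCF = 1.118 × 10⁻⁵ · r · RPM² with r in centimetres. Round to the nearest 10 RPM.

Original rotor: r = 233 mm = 23.3 cm
RCF_original = 1.118 × 10⁻⁵ × 23.3 × (10828)² = 1.118 × 10⁻⁵ × 23.3 × 117,245,584 ≈ 30,541.8 × g
Target RCF = 1.3 × 30,541.8 ≈ 39,704.3 × g
Your rotor: r = 19.1 / 2 = 9.55 cm
39,704.3 = 1.118 × 10⁻⁵ × 9.55 × N²
N² = 39,704.3 / (10.6769 × 10⁻⁵) = 371,871,049
N ≈ √371,871,049 ≈ 19,284.0

19280 RPM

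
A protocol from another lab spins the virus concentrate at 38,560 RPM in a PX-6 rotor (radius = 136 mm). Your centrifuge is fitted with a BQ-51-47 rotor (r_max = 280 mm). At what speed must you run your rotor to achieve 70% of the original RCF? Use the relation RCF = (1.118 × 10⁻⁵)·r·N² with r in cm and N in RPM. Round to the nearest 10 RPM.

≈ 22480 RPM

Original rotor: r = 136 mm = 13.6 cm
RCF = 1.118 × 10⁻⁵ × r × N²
RCF_original = 1.118 × 10⁻⁵ × 13.6 × (38560)² = 1.118 × 10⁻⁵ × 13.6 × 1,486,873,600 ≈ 226,076.2 × g
Target RCF = 0.7 × 226,076.2 ≈ 158,253.3 × g
Your rotor: r = 280 mm = 28.0 cm
158,253.3 = 1.118 × 10⁻⁵ × 28 × N²
N² = 158,253.3 / (31.304 × 10⁻⁵) = 505,536,992
N ≈ √505,536,992 ≈ 22,484.1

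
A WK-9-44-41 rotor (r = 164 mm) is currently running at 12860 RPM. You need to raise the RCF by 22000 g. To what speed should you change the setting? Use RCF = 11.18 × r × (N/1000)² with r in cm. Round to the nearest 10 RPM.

≈ 16890 RPM

r = 164 mm = 16.4 cm
Current RCF = 11.18 × 16.4 × (12.86)² = 11.18 × 16.4 × 165.3796 ≈ 30,322.7 × g
Target RCF = 30,322.7 + 22,000 = 52,322.7 × g
(N/1000)² = 52,322.7 / 183.352 = 285.3675
N = 1000 × √285.3675 ≈ 16,892.8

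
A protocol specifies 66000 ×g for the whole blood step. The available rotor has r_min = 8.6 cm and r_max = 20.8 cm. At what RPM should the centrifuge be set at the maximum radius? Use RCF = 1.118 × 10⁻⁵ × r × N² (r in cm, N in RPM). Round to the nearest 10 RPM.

≈ 16850 RPM

Use r_max = 20.8 cm.
RCF = 1.118 × 10⁻⁵ × r × N²
66,000 = 1.118 × 10⁻⁵ × 20.8 × N²
N² = 66,000 / (23.2544 × 10⁻⁵) = 283,817,256
N ≈ √283,817,256 ≈ 16,846.9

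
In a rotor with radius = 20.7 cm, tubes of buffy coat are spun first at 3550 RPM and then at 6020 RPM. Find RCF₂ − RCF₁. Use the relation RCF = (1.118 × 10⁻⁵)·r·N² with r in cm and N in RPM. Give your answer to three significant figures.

5470 × g

RCF₁ = 1.118 × 10⁻⁵ × 20.7 × (3550)² = 1.118 × 10⁻⁵ × 20.7 × 12,602,500 ≈ 2,916.5 × g
RCF₂ = 1.118 × 10⁻⁵ × 20.7 × (6020)² = 1.118 × 10⁻⁵ × 20.7 × 36,240,400 ≈ 8,387 × g
Increase = 8,387 − 2,916.5 = 5,470.5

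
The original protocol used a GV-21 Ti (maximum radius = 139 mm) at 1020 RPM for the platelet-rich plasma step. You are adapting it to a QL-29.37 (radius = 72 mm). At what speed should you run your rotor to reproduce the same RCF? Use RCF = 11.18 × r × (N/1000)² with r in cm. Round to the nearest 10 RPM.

Original rotor: r = 139 mm = 13.9 cm
RCF_original = 11.18 × 13.9 × (1.02)² = 11.18 × 13.9 × 1.0404 ≈ 161.7 × g
Your rotor: r = 72 mm = 7.2 cm
161.7 = 11.18 × 7.2 × (N/1000)²
(N/1000)² = 161.7 / 80.496 = 2.008795
N = 1000 × √2.008795 ≈ 1,417.3

1420 RPM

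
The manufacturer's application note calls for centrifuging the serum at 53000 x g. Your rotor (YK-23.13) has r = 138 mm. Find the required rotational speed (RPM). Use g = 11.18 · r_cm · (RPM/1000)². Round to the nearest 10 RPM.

r = 138 mm = 13.8 cm
RCF = 11.18 × r × (N/1000)²
53,000 = 11.18 × 13.8 × (N/1000)²
(N/1000)² = 53,000 / 154.284 = 343.5223
N = 1000 × √343.5223 ≈ 18,534.4

≈ 18530 RPM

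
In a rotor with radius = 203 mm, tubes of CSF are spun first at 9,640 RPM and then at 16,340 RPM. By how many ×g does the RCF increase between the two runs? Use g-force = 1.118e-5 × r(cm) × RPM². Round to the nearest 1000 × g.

40000 ×g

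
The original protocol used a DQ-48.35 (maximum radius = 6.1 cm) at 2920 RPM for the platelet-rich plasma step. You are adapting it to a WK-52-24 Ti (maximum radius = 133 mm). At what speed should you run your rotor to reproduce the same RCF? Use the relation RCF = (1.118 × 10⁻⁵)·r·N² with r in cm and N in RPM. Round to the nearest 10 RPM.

≈ 1980 RPM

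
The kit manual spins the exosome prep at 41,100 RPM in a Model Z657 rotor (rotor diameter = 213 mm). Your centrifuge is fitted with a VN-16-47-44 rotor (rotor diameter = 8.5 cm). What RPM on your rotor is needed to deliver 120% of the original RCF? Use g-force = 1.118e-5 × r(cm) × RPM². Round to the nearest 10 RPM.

≈ 71270 RPM

Original rotor: r = 213 mm / 2 = 106.5 mm = 10.65 cm
RCF_original = 1.118 × 10⁻⁵ × 10.65 × (41100)² = 1.118 × 10⁻⁵ × 10.65 × 1,689,210,000 ≈ 201,129.2 × g
Target RCF = 1.2 × 201,129.2 ≈ 241,355 × g
Your rotor: r = 8.5 / 2 = 4.25 cm
241,355 = 1.118 × 10⁻⁵ × 4.25 × N²
N² = 241,355 / (4.7515 × 10⁻⁵) = 5,079,553,825
N ≈ √5,079,553,825 ≈ 71,271.0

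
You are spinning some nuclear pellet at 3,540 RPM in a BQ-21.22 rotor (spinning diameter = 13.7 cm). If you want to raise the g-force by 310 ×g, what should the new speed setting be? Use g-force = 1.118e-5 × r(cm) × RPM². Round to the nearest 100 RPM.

≈ 4100 RPM

r = 13.7 / 2 = 6.85 cm
Current RCF = 1.118 × 10⁻⁵ × 6.85 × (3540)² = 1.118 × 10⁻⁵ × 6.85 × 12,531,600 ≈ 959.7 × g
Target RCF = 959.7 + 310 = 1,269.7 × g
N² = 1,269.7 / (7.6583 × 10⁻⁵) = 16,579,398
N ≈ √16,579,398 ≈ 4,071.8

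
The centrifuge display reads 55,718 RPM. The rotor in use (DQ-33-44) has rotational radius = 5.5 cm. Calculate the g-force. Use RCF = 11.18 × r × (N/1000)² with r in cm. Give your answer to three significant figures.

≈ 191000 g

RCF = 11.18 × r × (N/1000)²
RCF = 11.18 × 5.5 × (55.718)² = 11.18 × 5.5 × 3,104.495524 ≈ 190,895.4 × g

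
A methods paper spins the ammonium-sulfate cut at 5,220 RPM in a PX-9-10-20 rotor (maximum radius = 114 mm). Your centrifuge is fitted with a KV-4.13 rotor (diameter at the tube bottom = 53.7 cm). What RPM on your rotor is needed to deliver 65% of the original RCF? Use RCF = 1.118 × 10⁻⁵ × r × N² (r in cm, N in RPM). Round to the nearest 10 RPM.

Original rotor: r = 114 mm = 11.4 cm
RCF = 1.118 × 10⁻⁵ × r × N²
RCF_original = 1.118 × 10⁻⁵ × 11.4 × (5220)² = 1.118 × 10⁻⁵ × 11.4 × 27,248,400 ≈ 3,472.9 × g
Target RCF = 0.65 × 3,472.9 ≈ 2,257.4 × g
Your rotor: r = 53.7 / 2 = 26.85 cm
2,257.4 = 1.118 × 10⁻⁵ × 26.85 × N²
N² = 2,257.4 / (30.0183 × 10⁻⁵) = 7,520,079
N ≈ √7,520,079 ≈ 2,742.3

≈ 2740 RPM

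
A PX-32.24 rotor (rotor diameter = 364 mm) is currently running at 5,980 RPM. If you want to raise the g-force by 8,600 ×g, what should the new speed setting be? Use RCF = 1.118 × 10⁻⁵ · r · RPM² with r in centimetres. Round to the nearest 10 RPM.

8830 RPM

r = 364 mm / 2 = 182 mm = 18.2 cm
Current RCF = 1.118 × 10⁻⁵ × 18.2 × (5980)² = 1.118 × 10⁻⁵ × 18.2 × 35,760,400 ≈ 7,276.4 × g
Target RCF = 7,276.4 + 8,600 = 15,876.4 × g
N² = 15,876.4 / (20.3476 × 10⁻⁵) = 78,025,910
N ≈ √78,025,910 ≈ 8,833.2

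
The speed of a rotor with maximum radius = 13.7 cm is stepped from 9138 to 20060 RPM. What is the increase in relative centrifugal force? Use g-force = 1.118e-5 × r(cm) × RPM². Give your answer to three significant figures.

RCF₁ = 1.118 × 10⁻⁵ × 13.7 × (9138)² = 1.118 × 10⁻⁵ × 13.7 × 83,503,044 ≈ 12,789.8 × g
RCF₂ = 1.118 × 10⁻⁵ × 13.7 × (20060)² = 1.118 × 10⁻⁵ × 13.7 × 402,403,600 ≈ 61,634.5 × g
Increase = 61,634.5 − 12,789.8 = 48,844.7

≈ 48800 x g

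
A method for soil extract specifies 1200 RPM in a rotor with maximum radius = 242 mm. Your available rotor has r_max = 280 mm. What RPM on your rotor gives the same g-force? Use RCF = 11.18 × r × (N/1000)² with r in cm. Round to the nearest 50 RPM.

1100 RPM

Original rotor: r = 242 mm = 24.2 cm
RCF_original = 11.18 × 24.2 × (1.2)² = 11.18 × 24.2 × 1.44 ≈ 389.6 × g
Your rotor: r = 280 mm = 28.0 cm
389.6 = 11.18 × 28 × (N/1000)²
(N/1000)² = 389.6 / 313.04 = 1.244569
N = 1000 × √1.244569 ≈ 1,115.6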